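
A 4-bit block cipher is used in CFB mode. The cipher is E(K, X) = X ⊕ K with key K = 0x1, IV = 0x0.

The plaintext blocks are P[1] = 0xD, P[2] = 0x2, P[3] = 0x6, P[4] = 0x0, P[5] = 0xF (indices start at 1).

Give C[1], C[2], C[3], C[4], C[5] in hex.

C[1] = 0xC, C[2] = 0xF, C[3] = 0x8, C[4] = 0x9, C[5] = 0x7

CFB encryption: C_i = P_i ⊕ E(K, C_{i−1}), with C_{0} = IV.
C[1]: E(K, 0x0) = 0x1; 0xD ⊕ 0x1 = 0xC.
C[2]: E(K, 0xC) = 0xD; 0x2 ⊕ 0xD = 0xF.
C[3]: E(K, 0xF) = 0xE; 0x6 ⊕ 0xE = 0x8.
C[4]: E(K, 0x8) = 0x9; 0x0 ⊕ 0x9 = 0x9.
C[5]: E(K, 0x9) = 0x8; 0xF ⊕ 0x8 = 0x7.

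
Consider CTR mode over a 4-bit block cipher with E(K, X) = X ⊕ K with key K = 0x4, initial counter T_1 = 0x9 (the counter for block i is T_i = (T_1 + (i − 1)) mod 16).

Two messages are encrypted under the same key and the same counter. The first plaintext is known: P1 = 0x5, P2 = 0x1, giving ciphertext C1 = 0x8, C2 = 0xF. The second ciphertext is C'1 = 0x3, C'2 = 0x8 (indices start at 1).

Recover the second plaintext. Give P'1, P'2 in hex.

P'1 = 0xE, P'2 = 0x6

In CTR with a reused counter, both messages share the same keystream S_i, so C_i ⊕ C'_i = P_i ⊕ P'_i and thus P'_i = P_i ⊕ C_i ⊕ C'_i.
P'1: 0x5 ⊕ 0x8 ⊕ 0x3 = 0xE.
P'2: 0x1 ⊕ 0xF ⊕ 0x8 = 0x6.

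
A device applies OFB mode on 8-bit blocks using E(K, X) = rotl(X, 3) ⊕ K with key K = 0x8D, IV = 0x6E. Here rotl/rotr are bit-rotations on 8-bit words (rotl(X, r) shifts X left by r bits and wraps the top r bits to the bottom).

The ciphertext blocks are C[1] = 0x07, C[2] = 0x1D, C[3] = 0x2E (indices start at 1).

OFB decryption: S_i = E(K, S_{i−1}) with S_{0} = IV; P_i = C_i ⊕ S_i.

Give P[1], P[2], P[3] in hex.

P[1]: S = E(K, 0x6E) = 0xFE; 0x07 ⊕ 0xFE = 0xF9.
P[2]: S = E(K, 0xFE) = 0x7A; 0x1D ⊕ 0x7A = 0x67.
P[3]: S = E(K, 0x7A) = 0x5E; 0x2E ⊕ 0x5E = 0x70.

P[1] = 0xF9, P[2] = 0x67, P[3] = 0x70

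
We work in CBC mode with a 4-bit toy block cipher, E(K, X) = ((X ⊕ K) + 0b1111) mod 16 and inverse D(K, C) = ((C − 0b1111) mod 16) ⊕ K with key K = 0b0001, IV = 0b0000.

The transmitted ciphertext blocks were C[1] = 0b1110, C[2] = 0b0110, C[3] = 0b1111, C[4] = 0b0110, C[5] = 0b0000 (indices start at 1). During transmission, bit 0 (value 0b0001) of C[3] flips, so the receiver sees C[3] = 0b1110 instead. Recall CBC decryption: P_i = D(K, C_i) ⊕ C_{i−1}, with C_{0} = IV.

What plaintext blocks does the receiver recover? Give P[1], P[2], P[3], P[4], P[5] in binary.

P[1] = 0b1110, P[2] = 0b1000, P[3] = 0b1000, P[4] = 0b1000, P[5] = 0b0110

Only C[3] changed, to 0b1110. In CBC, a change in C_i garbles P_i and flips the same bit in P_{i+1}. Decrypting the received ciphertext:
P[1]: D(K, 0b1110) = 0b1110; 0b1110 ⊕ 0b0000 = 0b1110.
P[2]: D(K, 0b0110) = 0b0110; 0b0110 ⊕ 0b1110 = 0b1000.
P[3]: D(K, 0b1110) = 0b1110; 0b1110 ⊕ 0b0110 = 0b1000.
P[4]: D(K, 0b0110) = 0b0110; 0b0110 ⊕ 0b1110 = 0b1000.
P[5]: D(K, 0b0000) = 0b0000; 0b0000 ⊕ 0b0110 = 0b0110.
Blocks that differ from the original plaintext: P[3], P[4].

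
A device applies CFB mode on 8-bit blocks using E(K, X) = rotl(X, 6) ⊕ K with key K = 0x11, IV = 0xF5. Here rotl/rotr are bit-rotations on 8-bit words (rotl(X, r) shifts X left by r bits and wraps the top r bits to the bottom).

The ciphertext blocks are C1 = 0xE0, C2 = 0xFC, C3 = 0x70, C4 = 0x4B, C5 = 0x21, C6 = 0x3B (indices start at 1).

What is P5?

P5 = 0xE2

CFB decryption: P_i = C_i ⊕ E(K, C_{i−1}), with C_{0} = IV.
P5: E(K, 0x4B) = 0xC3; 0x21 ⊕ 0xC3 = 0xE2.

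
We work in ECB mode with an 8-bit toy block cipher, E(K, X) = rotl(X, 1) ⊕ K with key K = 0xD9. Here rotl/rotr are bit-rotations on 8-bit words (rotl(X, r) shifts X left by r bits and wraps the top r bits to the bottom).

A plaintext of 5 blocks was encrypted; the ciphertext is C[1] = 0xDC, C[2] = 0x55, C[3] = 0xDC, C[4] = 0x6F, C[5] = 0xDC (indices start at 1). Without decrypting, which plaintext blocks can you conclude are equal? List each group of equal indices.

ECB encrypts each block independently with the same key, so equal ciphertext blocks imply equal plaintext blocks.
C[1] = C[3] = C[5] = 0xDC, so P[1] = P[3] = P[5].

P[1] = P[3] = P[5]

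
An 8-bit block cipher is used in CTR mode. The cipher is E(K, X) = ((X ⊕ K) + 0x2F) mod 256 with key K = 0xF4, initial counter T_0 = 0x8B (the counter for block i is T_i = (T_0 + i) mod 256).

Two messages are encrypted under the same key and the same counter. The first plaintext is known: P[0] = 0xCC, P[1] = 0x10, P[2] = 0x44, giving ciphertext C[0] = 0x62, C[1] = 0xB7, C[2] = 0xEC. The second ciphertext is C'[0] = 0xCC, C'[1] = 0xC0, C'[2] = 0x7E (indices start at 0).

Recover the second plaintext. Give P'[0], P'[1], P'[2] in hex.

P'[0] = 0x62, P'[1] = 0x67, P'[2] = 0xD6

In CTR with a reused counter, both messages share the same keystream S_i, so C_i ⊕ C'_i = P_i ⊕ P'_i and thus P'_i = P_i ⊕ C_i ⊕ C'_i.
P'[0]: 0xCC ⊕ 0x62 ⊕ 0xCC = 0x62.
P'[1]: 0x10 ⊕ 0xB7 ⊕ 0xC0 = 0x67.
P'[2]: 0x44 ⊕ 0xEC ⊕ 0x7E = 0xD6.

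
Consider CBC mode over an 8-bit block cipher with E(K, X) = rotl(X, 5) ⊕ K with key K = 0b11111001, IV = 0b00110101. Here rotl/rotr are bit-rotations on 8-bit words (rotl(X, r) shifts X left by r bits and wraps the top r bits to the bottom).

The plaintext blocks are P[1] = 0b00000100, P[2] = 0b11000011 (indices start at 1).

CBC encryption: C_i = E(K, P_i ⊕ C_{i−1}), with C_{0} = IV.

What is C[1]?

C[1]: P[1] ⊕ 0b00110101 = 0b00110001; E(K, 0b00110001) = 0b11011111.

C[1] = 0b11011111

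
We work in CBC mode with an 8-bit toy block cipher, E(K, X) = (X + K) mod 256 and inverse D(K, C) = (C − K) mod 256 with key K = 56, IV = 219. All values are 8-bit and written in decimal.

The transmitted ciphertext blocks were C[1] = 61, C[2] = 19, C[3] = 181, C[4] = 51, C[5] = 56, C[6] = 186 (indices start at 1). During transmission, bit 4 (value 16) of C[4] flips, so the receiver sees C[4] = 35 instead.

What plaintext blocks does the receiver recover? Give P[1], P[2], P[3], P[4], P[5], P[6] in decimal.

CBC decryption: P_i = D(K, C_i) ⊕ C_{i−1}, with C_{0} = IV.
Only C[4] changed, to 35. In CBC, a change in C_i garbles P_i and flips the same bit in P_{i+1}. Decrypting the received ciphertext:
P[1]: D(K, 61) = 5; 5 ⊕ 219 = 222.
P[2]: D(K, 19) = 219; 219 ⊕ 61 = 230.
P[3]: D(K, 181) = 125; 125 ⊕ 19 = 110.
P[4]: D(K, 35) = 235; 235 ⊕ 181 = 94.
P[5]: D(K, 56) = 0; 0 ⊕ 35 = 35.
P[6]: D(K, 186) = 130; 130 ⊕ 56 = 186.
Blocks that differ from the original plaintext: P[4], P[5].

P[1] = 222, P[2] = 230, P[3] = 110, P[4] = 94, P[5] = 35, P[6] = 186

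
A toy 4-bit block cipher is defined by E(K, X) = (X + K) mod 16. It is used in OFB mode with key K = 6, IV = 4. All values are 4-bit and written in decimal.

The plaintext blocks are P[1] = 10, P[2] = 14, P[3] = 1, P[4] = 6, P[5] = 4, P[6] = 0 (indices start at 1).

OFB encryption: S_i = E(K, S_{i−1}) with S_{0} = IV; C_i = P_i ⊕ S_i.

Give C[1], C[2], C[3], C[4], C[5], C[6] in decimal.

C[1] = 0, C[2] = 14, C[3] = 7, C[4] = 10, C[5] = 6, C[6] = 8

C[1]: S = E(K, 4) = 10; 10 ⊕ 10 = 0.
C[2]: S = E(K, 10) = 0; 14 ⊕ 0 = 14.
C[3]: S = E(K, 0) = 6; 1 ⊕ 6 = 7.
C[4]: S = E(K, 6) = 12; 6 ⊕ 12 = 10.
C[5]: S = E(K, 12) = 2; 4 ⊕ 2 = 6.
C[6]: S = E(K, 2) = 8; 0 ⊕ 8 = 8.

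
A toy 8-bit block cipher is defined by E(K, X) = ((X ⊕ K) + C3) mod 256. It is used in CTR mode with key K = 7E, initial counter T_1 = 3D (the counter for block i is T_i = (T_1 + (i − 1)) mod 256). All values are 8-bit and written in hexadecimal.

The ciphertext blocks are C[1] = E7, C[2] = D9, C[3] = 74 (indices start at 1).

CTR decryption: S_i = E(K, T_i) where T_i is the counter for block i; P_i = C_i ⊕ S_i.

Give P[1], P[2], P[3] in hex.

P[1] = E1, P[2] = DA, P[3] = 70

P[1]: T = 3D, S = E(K, T) = 06; E7 ⊕ 06 = E1.
P[2]: T = 3E, S = E(K, T) = 03; D9 ⊕ 03 = DA.
P[3]: T = 3F, S = E(K, T) = 04; 74 ⊕ 04 = 70.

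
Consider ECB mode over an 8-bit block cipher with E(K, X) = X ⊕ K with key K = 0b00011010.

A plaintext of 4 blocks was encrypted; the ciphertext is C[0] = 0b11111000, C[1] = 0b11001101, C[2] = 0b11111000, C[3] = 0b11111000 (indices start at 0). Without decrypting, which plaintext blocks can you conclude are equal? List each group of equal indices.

ECB encrypts each block independently with the same key, so equal ciphertext blocks imply equal plaintext blocks.
C[0] = C[2] = C[3] = 0b11111000, so P[0] = P[2] = P[3].

P[0] = P[2] = P[3]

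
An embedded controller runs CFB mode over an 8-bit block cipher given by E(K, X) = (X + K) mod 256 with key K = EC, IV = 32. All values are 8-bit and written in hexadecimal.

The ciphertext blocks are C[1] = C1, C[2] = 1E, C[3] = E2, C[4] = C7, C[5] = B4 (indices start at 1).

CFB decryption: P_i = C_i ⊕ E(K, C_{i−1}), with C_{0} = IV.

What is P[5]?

P[5] = 07

P[5]: E(K, C7) = B3; B4 ⊕ B3 = 07.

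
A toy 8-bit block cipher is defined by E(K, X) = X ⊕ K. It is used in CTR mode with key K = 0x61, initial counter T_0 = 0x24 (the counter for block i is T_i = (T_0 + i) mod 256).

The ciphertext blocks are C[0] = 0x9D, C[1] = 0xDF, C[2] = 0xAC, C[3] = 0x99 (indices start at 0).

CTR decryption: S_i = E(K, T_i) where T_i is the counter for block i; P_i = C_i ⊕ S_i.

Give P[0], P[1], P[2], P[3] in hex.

P[0]: T = 0x24, S = E(K, T) = 0x45; 0x9D ⊕ 0x45 = 0xD8.
P[1]: T = 0x25, S = E(K, T) = 0x44; 0xDF ⊕ 0x44 = 0x9B.
P[2]: T = 0x26, S = E(K, T) = 0x47; 0xAC ⊕ 0x47 = 0xEB.
P[3]: T = 0x27, S = E(K, T) = 0x46; 0x99 ⊕ 0x46 = 0xDF.

P[0] = 0xD8, P[1] = 0x9B, P[2] = 0xEB, P[3] = 0xDF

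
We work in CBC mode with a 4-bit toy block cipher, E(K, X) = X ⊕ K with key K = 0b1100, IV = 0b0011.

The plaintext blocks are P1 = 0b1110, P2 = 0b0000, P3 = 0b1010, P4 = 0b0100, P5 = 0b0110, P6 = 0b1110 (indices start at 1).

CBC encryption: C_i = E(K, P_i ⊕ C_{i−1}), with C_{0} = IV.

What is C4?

C4 = 0b0011

C1: P1 ⊕ 0b0011 = 0b1101; E(K, 0b1101) = 0b0001.
C2: P2 ⊕ 0b0001 = 0b0001; E(K, 0b0001) = 0b1101.
C3: P3 ⊕ 0b1101 = 0b0111; E(K, 0b0111) = 0b1011.
C4: P4 ⊕ 0b1011 = 0b1111; E(K, 0b1111) = 0b0011.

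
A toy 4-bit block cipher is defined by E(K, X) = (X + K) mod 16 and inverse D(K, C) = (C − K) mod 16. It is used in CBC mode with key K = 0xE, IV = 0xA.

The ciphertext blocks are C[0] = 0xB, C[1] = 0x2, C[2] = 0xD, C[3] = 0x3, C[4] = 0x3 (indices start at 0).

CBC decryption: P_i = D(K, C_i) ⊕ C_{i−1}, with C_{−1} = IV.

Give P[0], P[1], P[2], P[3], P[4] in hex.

P[0] = 0x7, P[1] = 0xF, P[2] = 0xD, P[3] = 0x8, P[4] = 0x6

P[0]: D(K, 0xB) = 0xD; 0xD ⊕ 0xA = 0x7.
P[1]: D(K, 0x2) = 0x4; 0x4 ⊕ 0xB = 0xF.
P[2]: D(K, 0xD) = 0xF; 0xF ⊕ 0x2 = 0xD.
P[3]: D(K, 0x3) = 0x5; 0x5 ⊕ 0xD = 0x8.
P[4]: D(K, 0x3) = 0x5; 0x5 ⊕ 0x3 = 0x6.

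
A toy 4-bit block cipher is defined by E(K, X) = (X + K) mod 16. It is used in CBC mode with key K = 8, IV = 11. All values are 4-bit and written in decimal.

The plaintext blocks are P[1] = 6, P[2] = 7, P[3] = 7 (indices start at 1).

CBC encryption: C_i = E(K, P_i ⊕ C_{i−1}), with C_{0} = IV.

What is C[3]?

C[1]: P[1] ⊕ 11 = 13; E(K, 13) = 5.
C[2]: P[2] ⊕ 5 = 2; E(K, 2) = 10.
C[3]: P[3] ⊕ 10 = 13; E(K, 13) = 5.

C[3] = 5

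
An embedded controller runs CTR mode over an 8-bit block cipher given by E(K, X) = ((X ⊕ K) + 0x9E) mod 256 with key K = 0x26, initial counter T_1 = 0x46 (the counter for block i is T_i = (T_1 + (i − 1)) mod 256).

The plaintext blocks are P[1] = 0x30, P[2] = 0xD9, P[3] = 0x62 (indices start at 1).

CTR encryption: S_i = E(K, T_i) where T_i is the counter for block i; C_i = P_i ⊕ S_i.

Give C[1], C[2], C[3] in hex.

C[1] = 0xCE, C[2] = 0x26, C[3] = 0x6E

C[1]: T = 0x46, S = E(K, T) = 0xFE; 0x30 ⊕ 0xFE = 0xCE.
C[2]: T = 0x47, S = E(K, T) = 0xFF; 0xD9 ⊕ 0xFF = 0x26.
C[3]: T = 0x48, S = E(K, T) = 0x0C; 0x62 ⊕ 0x0C = 0x6E.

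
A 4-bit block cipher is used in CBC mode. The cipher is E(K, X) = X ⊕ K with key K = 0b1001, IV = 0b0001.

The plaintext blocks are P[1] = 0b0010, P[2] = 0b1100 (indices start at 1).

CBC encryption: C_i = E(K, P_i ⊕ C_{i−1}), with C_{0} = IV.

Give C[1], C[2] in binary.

C[1] = 0b1010, C[2] = 0b1111

C[1]: P[1] ⊕ 0b0001 = 0b0011; E(K, 0b0011) = 0b1010.
C[2]: P[2] ⊕ 0b1010 = 0b0110; E(K, 0b0110) = 0b1111.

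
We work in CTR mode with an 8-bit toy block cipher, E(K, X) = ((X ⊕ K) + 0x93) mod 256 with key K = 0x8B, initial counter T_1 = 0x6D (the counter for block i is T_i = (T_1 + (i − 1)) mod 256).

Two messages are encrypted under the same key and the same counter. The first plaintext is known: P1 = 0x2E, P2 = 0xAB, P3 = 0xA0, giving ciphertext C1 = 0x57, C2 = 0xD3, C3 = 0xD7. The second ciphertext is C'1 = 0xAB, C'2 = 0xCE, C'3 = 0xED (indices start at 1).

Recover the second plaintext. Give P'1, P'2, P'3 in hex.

P'1 = 0xD2, P'2 = 0xB6, P'3 = 0x9A

In CTR with a reused counter, both messages share the same keystream S_i, so C_i ⊕ C'_i = P_i ⊕ P'_i and thus P'_i = P_i ⊕ C_i ⊕ C'_i.
P'1: 0x2E ⊕ 0x57 ⊕ 0xAB = 0xD2.
P'2: 0xAB ⊕ 0xD3 ⊕ 0xCE = 0xB6.
P'3: 0xA0 ⊕ 0xD7 ⊕ 0xED = 0x9A.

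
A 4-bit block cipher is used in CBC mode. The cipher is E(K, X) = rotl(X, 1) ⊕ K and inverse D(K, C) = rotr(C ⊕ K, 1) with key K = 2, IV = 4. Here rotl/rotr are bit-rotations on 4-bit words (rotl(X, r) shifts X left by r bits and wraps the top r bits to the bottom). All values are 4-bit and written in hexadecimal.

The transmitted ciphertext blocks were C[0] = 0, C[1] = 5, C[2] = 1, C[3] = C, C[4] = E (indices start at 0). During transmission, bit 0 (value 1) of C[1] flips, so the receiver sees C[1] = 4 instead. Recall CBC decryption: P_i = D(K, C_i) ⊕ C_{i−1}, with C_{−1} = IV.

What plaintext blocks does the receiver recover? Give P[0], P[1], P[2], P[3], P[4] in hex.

Only C[1] changed, to 4. In CBC, a change in C_i garbles P_i and flips the same bit in P_{i+1}. Decrypting the received ciphertext:
P[0]: D(K, 0) = 1; 1 ⊕ 4 = 5.
P[1]: D(K, 4) = 3; 3 ⊕ 0 = 3.
P[2]: D(K, 1) = 9; 9 ⊕ 4 = D.
P[3]: D(K, C) = 7; 7 ⊕ 1 = 6.
P[4]: D(K, E) = 6; 6 ⊕ C = A.
Blocks that differ from the original plaintext: P[1], P[2].

P[0] = 5, P[1] = 3, P[2] = D, P[3] = 6, P[4] = A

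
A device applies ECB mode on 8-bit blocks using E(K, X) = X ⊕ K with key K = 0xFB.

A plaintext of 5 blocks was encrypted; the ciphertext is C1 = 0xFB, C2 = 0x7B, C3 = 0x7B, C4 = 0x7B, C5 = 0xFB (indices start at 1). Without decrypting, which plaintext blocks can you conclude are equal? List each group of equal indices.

ECB encrypts each block independently with the same key, so equal ciphertext blocks imply equal plaintext blocks.
C1 = C5 = 0xFB, so P1 = P5.
C2 = C3 = C4 = 0x7B, so P2 = P3 = P4.

P1 = P5; P2 = P3 = P4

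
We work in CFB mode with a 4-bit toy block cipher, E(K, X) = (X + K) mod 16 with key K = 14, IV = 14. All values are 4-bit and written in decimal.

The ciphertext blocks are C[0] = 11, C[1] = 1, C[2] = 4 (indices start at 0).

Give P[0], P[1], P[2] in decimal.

P[0] = 7, P[1] = 8, P[2] = 11

CFB decryption: P_i = C_i ⊕ E(K, C_{i−1}), with C_{−1} = IV.
P[0]: E(K, 14) = 12; 11 ⊕ 12 = 7.
P[1]: E(K, 11) = 9; 1 ⊕ 9 = 8.
P[2]: E(K, 1) = 15; 4 ⊕ 15 = 11.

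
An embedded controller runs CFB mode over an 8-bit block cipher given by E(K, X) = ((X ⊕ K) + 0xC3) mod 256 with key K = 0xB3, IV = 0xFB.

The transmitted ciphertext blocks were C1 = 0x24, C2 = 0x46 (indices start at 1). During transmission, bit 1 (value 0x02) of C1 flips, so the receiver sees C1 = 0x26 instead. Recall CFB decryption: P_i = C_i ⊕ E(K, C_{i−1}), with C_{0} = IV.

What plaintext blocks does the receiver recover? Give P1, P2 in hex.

P1 = 0x2D, P2 = 0x1E

Only C1 changed, to 0x26. In CFB, a change in C_i flips the same bit in P_i and garbles P_{i+1}. Decrypting the received ciphertext:
P1: E(K, 0xFB) = 0x0B; 0x26 ⊕ 0x0B = 0x2D.
P2: E(K, 0x26) = 0x58; 0x46 ⊕ 0x58 = 0x1E.
Blocks that differ from the original plaintext: P1, P2.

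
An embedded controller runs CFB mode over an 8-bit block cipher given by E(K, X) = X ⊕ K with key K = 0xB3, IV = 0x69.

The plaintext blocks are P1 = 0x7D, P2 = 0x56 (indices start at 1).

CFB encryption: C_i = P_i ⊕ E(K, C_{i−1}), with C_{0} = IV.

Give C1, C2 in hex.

C1: E(K, 0x69) = 0xDA; 0x7D ⊕ 0xDA = 0xA7.
C2: E(K, 0xA7) = 0x14; 0x56 ⊕ 0x14 = 0x42.

C1 = 0xA7, C2 = 0x42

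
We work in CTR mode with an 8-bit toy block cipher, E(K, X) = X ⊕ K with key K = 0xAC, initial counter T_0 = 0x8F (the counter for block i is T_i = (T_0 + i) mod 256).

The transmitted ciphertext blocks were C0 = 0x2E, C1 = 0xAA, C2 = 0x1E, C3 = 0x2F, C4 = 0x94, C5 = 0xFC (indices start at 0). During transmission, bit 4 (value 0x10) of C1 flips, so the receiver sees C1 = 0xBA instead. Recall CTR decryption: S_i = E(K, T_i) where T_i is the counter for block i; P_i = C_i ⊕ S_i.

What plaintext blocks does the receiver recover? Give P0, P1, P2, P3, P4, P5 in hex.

P0 = 0x0D, P1 = 0x86, P2 = 0x23, P3 = 0x11, P4 = 0xAB, P5 = 0xC4

Only C1 changed, to 0xBA. In CTR, a change in C_i flips the same bit in P_i only; the keystream is unaffected. Decrypting the received ciphertext:
P0: T = 0x8F, S = E(K, T) = 0x23; 0x2E ⊕ 0x23 = 0x0D.
P1: T = 0x90, S = E(K, T) = 0x3C; 0xBA ⊕ 0x3C = 0x86.
P2: T = 0x91, S = E(K, T) = 0x3D; 0x1E ⊕ 0x3D = 0x23.
P3: T = 0x92, S = E(K, T) = 0x3E; 0x2F ⊕ 0x3E = 0x11.
P4: T = 0x93, S = E(K, T) = 0x3F; 0x94 ⊕ 0x3F = 0xAB.
P5: T = 0x94, S = E(K, T) = 0x38; 0xFC ⊕ 0x38 = 0xC4.
Blocks that differ from the original plaintext: P1.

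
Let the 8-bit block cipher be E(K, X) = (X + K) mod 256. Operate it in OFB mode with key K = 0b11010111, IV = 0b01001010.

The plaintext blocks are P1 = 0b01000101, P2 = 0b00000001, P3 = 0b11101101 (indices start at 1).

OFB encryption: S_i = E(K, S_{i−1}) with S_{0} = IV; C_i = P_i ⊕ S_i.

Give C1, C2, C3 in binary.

C1 = 0b01100100, C2 = 0b11111001, C3 = 0b00100010

C1: S = E(K, 0b01001010) = 0b00100001; 0b01000101 ⊕ 0b00100001 = 0b01100100.
C2: S = E(K, 0b00100001) = 0b11111000; 0b00000001 ⊕ 0b11111000 = 0b11111001.
C3: S = E(K, 0b11111000) = 0b11001111; 0b11101101 ⊕ 0b11001111 = 0b00100010.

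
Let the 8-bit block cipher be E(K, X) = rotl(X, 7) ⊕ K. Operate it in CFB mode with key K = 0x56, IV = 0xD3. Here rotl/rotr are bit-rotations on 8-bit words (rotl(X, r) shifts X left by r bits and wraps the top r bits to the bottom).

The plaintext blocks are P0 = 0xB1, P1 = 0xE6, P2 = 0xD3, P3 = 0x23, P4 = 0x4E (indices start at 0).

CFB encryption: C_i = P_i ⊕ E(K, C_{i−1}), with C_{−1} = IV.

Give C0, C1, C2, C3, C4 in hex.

C0: E(K, 0xD3) = 0xBF; 0xB1 ⊕ 0xBF = 0x0E.
C1: E(K, 0x0E) = 0x51; 0xE6 ⊕ 0x51 = 0xB7.
C2: E(K, 0xB7) = 0x8D; 0xD3 ⊕ 0x8D = 0x5E.
C3: E(K, 0x5E) = 0x79; 0x23 ⊕ 0x79 = 0x5A.
C4: E(K, 0x5A) = 0x7B; 0x4E ⊕ 0x7B = 0x35.

C0 = 0x0E, C1 = 0xB7, C2 = 0x5E, C3 = 0x5A, C4 = 0x35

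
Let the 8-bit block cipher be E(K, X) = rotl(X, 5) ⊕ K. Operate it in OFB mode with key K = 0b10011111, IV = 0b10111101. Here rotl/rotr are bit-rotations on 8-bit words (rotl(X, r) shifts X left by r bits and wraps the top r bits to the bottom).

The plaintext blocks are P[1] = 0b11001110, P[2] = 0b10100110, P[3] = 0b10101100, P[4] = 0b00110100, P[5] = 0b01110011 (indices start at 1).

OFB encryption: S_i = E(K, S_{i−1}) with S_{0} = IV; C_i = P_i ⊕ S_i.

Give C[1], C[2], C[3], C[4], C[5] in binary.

C[1]: S = E(K, 0b10111101) = 0b00101000; 0b11001110 ⊕ 0b00101000 = 0b11100110.
C[2]: S = E(K, 0b00101000) = 0b10011010; 0b10100110 ⊕ 0b10011010 = 0b00111100.
C[3]: S = E(K, 0b10011010) = 0b11001100; 0b10101100 ⊕ 0b11001100 = 0b01100000.
C[4]: S = E(K, 0b11001100) = 0b00000110; 0b00110100 ⊕ 0b00000110 = 0b00110010.
C[5]: S = E(K, 0b00000110) = 0b01011111; 0b01110011 ⊕ 0b01011111 = 0b00101100.

C[1] = 0b11100110, C[2] = 0b00111100, C[3] = 0b01100000, C[4] = 0b00110010, C[5] = 0b00101100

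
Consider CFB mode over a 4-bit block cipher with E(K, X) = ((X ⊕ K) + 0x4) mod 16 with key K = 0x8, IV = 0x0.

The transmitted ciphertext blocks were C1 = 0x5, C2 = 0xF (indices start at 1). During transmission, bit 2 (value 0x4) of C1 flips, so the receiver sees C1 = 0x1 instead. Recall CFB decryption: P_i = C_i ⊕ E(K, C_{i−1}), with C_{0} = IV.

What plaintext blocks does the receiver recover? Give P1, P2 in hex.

P1 = 0xD, P2 = 0x2

Only C1 changed, to 0x1. In CFB, a change in C_i flips the same bit in P_i and garbles P_{i+1}. Decrypting the received ciphertext:
P1: E(K, 0x0) = 0xC; 0x1 ⊕ 0xC = 0xD.
P2: E(K, 0x1) = 0xD; 0xF ⊕ 0xD = 0x2.
Blocks that differ from the original plaintext: P1, P2.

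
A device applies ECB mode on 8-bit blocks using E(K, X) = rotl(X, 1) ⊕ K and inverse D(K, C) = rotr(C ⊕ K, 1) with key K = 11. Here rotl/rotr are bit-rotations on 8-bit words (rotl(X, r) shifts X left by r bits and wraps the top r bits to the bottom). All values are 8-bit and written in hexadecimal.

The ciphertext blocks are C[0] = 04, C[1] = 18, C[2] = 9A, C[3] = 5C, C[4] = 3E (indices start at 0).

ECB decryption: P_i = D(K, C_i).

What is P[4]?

P[4]: D(K, 3E) = 97.

P[4] = 97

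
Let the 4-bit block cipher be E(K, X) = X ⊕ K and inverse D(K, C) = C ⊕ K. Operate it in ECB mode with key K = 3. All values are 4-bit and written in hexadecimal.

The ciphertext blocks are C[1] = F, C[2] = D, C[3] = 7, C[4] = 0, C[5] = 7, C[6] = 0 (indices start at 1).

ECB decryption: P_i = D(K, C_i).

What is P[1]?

P[1]: D(K, F) = C.

P[1] = C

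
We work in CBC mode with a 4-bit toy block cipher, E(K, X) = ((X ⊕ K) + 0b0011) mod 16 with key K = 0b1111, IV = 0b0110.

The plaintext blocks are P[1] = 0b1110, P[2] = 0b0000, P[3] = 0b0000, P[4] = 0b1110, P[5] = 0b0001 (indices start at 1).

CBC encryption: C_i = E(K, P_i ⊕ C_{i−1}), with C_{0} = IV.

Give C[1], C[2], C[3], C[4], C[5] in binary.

C[1]: P[1] ⊕ 0b0110 = 0b1000; E(K, 0b1000) = 0b1010.
C[2]: P[2] ⊕ 0b1010 = 0b1010; E(K, 0b1010) = 0b1000.
C[3]: P[3] ⊕ 0b1000 = 0b1000; E(K, 0b1000) = 0b1010.
C[4]: P[4] ⊕ 0b1010 = 0b0100; E(K, 0b0100) = 0b1110.
C[5]: P[5] ⊕ 0b1110 = 0b1111; E(K, 0b1111) = 0b0011.

C[1] = 0b1010, C[2] = 0b1000, C[3] = 0b1010, C[4] = 0b1110, C[5] = 0b0011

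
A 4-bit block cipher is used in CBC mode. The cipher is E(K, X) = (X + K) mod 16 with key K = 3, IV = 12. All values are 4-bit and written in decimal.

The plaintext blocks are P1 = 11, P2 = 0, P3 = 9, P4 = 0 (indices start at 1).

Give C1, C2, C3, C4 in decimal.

C1 = 10, C2 = 13, C3 = 7, C4 = 10

CBC encryption: C_i = E(K, P_i ⊕ C_{i−1}), with C_{0} = IV.
C1: P1 ⊕ 12 = 7; E(K, 7) = 10.
C2: P2 ⊕ 10 = 10; E(K, 10) = 13.
C3: P3 ⊕ 13 = 4; E(K, 4) = 7.
C4: P4 ⊕ 7 = 7; E(K, 7) = 10.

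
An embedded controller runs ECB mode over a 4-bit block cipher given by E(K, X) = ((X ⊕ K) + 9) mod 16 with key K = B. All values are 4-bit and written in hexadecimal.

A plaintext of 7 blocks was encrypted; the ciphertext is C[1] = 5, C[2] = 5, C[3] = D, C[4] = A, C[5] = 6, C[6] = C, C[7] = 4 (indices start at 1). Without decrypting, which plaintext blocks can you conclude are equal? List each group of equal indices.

P[1] = P[2]

ECB encrypts each block independently with the same key, so equal ciphertext blocks imply equal plaintext blocks.
C[1] = C[2] = 5, so P[1] = P[2].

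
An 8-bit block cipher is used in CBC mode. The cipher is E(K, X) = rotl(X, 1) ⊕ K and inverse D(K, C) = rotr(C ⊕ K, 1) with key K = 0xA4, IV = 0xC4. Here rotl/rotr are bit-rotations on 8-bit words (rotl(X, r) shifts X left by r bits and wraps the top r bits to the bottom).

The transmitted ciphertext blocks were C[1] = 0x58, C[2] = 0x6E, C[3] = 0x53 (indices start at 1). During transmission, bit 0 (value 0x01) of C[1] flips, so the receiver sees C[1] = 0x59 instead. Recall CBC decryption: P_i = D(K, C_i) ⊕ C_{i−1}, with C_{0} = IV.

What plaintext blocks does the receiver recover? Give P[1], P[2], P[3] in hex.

Only C[1] changed, to 0x59. In CBC, a change in C_i garbles P_i and flips the same bit in P_{i+1}. Decrypting the received ciphertext:
P[1]: D(K, 0x59) = 0xFE; 0xFE ⊕ 0xC4 = 0x3A.
P[2]: D(K, 0x6E) = 0x65; 0x65 ⊕ 0x59 = 0x3C.
P[3]: D(K, 0x53) = 0xFB; 0xFB ⊕ 0x6E = 0x95.
Blocks that differ from the original plaintext: P[1], P[2].

P[1] = 0x3A, P[2] = 0x3C, P[3] = 0x95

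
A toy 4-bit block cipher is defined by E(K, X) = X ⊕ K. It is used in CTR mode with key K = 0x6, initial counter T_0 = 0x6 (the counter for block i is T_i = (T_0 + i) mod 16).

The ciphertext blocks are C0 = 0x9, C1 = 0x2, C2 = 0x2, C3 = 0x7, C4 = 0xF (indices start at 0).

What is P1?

P1 = 0x3

CTR decryption: S_i = E(K, T_i) where T_i is the counter for block i; P_i = C_i ⊕ S_i.
P1: T = 0x7, S = E(K, T) = 0x1; 0x2 ⊕ 0x1 = 0x3.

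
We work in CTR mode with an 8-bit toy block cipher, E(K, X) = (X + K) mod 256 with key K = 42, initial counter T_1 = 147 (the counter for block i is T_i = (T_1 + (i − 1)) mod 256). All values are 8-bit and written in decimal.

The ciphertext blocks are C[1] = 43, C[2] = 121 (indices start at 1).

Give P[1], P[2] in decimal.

P[1] = 150, P[2] = 199

CTR decryption: S_i = E(K, T_i) where T_i is the counter for block i; P_i = C_i ⊕ S_i.
P[1]: T = 147, S = E(K, T) = 189; 43 ⊕ 189 = 150.
P[2]: T = 148, S = E(K, T) = 190; 121 ⊕ 190 = 199.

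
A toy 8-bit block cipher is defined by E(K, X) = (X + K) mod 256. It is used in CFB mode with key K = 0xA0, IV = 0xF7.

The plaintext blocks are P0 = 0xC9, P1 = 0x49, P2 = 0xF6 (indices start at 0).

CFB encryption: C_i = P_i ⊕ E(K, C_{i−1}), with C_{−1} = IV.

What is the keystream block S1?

0xFE

C0: E(K, 0xF7) = 0x97; 0xC9 ⊕ 0x97 = 0x5E.
C1: E(K, 0x5E) = 0xFE; 0x49 ⊕ 0xFE = 0xB7.
So S1 = 0xFE.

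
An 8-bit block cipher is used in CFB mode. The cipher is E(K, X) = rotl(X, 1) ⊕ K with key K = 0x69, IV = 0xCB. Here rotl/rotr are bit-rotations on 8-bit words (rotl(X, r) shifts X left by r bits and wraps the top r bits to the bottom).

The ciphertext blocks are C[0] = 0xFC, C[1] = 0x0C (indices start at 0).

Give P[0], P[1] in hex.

CFB decryption: P_i = C_i ⊕ E(K, C_{i−1}), with C_{−1} = IV.
P[0]: E(K, 0xCB) = 0xFE; 0xFC ⊕ 0xFE = 0x02.
P[1]: E(K, 0xFC) = 0x90; 0x0C ⊕ 0x90 = 0x9C.

P[0] = 0x02, P[1] = 0x9C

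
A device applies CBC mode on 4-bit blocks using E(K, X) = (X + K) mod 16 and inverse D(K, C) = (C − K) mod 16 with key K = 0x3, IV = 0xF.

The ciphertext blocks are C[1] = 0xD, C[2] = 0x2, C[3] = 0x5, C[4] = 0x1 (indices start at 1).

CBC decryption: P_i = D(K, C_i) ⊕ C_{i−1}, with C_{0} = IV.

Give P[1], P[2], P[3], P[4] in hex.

P[1]: D(K, 0xD) = 0xA; 0xA ⊕ 0xF = 0x5.
P[2]: D(K, 0x2) = 0xF; 0xF ⊕ 0xD = 0x2.
P[3]: D(K, 0x5) = 0x2; 0x2 ⊕ 0x2 = 0x0.
P[4]: D(K, 0x1) = 0xE; 0xE ⊕ 0x5 = 0xB.

P[1] = 0x5, P[2] = 0x2, P[3] = 0x0, P[4] = 0xB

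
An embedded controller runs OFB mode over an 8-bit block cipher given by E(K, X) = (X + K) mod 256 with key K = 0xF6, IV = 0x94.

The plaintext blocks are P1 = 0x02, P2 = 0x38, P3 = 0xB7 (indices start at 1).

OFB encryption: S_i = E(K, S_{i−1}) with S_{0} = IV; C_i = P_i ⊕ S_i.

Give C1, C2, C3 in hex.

C1: S = E(K, 0x94) = 0x8A; 0x02 ⊕ 0x8A = 0x88.
C2: S = E(K, 0x8A) = 0x80; 0x38 ⊕ 0x80 = 0xB8.
C3: S = E(K, 0x80) = 0x76; 0xB7 ⊕ 0x76 = 0xC1.

C1 = 0x88, C2 = 0xB8, C3 = 0xC1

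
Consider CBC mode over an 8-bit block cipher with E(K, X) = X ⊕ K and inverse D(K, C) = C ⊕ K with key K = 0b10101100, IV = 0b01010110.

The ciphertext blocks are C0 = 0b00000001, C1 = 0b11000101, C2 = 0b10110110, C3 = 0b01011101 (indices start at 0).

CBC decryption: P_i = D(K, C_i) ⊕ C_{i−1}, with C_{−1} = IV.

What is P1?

P1: D(K, 0b11000101) = 0b01101001; 0b01101001 ⊕ 0b00000001 = 0b01101000.

P1 = 0b01101000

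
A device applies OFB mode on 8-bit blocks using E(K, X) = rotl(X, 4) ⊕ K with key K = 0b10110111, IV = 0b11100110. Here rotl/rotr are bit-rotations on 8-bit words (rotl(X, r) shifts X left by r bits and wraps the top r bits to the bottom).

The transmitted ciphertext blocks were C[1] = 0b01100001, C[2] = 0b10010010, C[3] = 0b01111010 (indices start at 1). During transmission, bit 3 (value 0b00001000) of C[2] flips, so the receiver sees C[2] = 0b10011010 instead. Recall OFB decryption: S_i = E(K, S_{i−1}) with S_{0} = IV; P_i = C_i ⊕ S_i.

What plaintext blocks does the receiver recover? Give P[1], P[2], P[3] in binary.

Only C[2] changed, to 0b10011010. In OFB, a change in C_i flips the same bit in P_i only; the keystream is unaffected. Decrypting the received ciphertext:
P[1]: S = E(K, 0b11100110) = 0b11011001; 0b01100001 ⊕ 0b11011001 = 0b10111000.
P[2]: S = E(K, 0b11011001) = 0b00101010; 0b10011010 ⊕ 0b00101010 = 0b10110000.
P[3]: S = E(K, 0b00101010) = 0b00010101; 0b01111010 ⊕ 0b00010101 = 0b01101111.
Blocks that differ from the original plaintext: P[2].

P[1] = 0b10111000, P[2] = 0b10110000, P[3] = 0b01101111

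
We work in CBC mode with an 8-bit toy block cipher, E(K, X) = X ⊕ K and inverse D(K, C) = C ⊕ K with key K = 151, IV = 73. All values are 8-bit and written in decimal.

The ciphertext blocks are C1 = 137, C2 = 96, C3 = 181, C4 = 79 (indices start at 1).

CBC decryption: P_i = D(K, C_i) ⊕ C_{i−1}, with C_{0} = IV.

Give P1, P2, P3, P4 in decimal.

P1: D(K, 137) = 30; 30 ⊕ 73 = 87.
P2: D(K, 96) = 247; 247 ⊕ 137 = 126.
P3: D(K, 181) = 34; 34 ⊕ 96 = 66.
P4: D(K, 79) = 216; 216 ⊕ 181 = 109.

P1 = 87, P2 = 126, P3 = 66, P4 = 109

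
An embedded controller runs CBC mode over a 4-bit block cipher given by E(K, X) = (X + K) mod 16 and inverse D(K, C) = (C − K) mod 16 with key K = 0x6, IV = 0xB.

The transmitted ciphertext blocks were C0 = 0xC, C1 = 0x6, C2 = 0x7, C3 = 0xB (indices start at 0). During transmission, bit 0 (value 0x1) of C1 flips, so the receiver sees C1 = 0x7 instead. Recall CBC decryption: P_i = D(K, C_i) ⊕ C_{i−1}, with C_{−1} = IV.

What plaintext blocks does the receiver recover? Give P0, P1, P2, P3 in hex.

P0 = 0xD, P1 = 0xD, P2 = 0x6, P3 = 0x2

Only C1 changed, to 0x7. In CBC, a change in C_i garbles P_i and flips the same bit in P_{i+1}. Decrypting the received ciphertext:
P0: D(K, 0xC) = 0x6; 0x6 ⊕ 0xB = 0xD.
P1: D(K, 0x7) = 0x1; 0x1 ⊕ 0xC = 0xD.
P2: D(K, 0x7) = 0x1; 0x1 ⊕ 0x7 = 0x6.
P3: D(K, 0xB) = 0x5; 0x5 ⊕ 0x7 = 0x2.
Blocks that differ from the original plaintext: P1, P2.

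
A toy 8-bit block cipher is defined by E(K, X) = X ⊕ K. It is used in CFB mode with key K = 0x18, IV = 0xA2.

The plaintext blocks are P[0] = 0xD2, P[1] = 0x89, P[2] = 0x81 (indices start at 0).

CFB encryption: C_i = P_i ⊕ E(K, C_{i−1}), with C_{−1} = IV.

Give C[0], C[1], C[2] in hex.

C[0] = 0x68, C[1] = 0xF9, C[2] = 0x60

C[0]: E(K, 0xA2) = 0xBA; 0xD2 ⊕ 0xBA = 0x68.
C[1]: E(K, 0x68) = 0x70; 0x89 ⊕ 0x70 = 0xF9.
C[2]: E(K, 0xF9) = 0xE1; 0x81 ⊕ 0xE1 = 0x60.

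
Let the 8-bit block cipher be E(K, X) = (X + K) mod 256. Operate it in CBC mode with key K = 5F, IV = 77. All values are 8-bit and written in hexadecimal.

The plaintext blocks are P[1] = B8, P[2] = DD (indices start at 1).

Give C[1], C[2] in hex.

CBC encryption: C_i = E(K, P_i ⊕ C_{i−1}), with C_{0} = IV.
C[1]: P[1] ⊕ 77 = CF; E(K, CF) = 2E.
C[2]: P[2] ⊕ 2E = F3; E(K, F3) = 52.

C[1] = 2E, C[2] = 52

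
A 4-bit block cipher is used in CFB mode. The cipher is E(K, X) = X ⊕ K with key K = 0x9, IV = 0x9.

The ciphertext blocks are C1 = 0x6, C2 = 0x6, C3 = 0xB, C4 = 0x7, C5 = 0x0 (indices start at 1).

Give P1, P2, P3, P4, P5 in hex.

CFB decryption: P_i = C_i ⊕ E(K, C_{i−1}), with C_{0} = IV.
P1: E(K, 0x9) = 0x0; 0x6 ⊕ 0x0 = 0x6.
P2: E(K, 0x6) = 0xF; 0x6 ⊕ 0xF = 0x9.
P3: E(K, 0x6) = 0xF; 0xB ⊕ 0xF = 0x4.
P4: E(K, 0xB) = 0x2; 0x7 ⊕ 0x2 = 0x5.
P5: E(K, 0x7) = 0xE; 0x0 ⊕ 0xE = 0xE.

P1 = 0x6, P2 = 0x9, P3 = 0x4, P4 = 0x5, P5 = 0xE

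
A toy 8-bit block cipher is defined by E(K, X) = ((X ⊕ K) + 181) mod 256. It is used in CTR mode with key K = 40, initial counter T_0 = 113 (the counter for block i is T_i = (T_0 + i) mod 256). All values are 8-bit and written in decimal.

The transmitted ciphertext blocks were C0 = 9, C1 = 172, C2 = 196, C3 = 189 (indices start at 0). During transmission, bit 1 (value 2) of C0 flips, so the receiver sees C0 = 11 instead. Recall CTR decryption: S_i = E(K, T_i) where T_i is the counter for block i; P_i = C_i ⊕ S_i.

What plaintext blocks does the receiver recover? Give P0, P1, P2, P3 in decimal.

Only C0 changed, to 11. In CTR, a change in C_i flips the same bit in P_i only; the keystream is unaffected. Decrypting the received ciphertext:
P0: T = 113, S = E(K, T) = 14; 11 ⊕ 14 = 5.
P1: T = 114, S = E(K, T) = 15; 172 ⊕ 15 = 163.
P2: T = 115, S = E(K, T) = 16; 196 ⊕ 16 = 212.
P3: T = 116, S = E(K, T) = 17; 189 ⊕ 17 = 172.
Blocks that differ from the original plaintext: P0.

P0 = 5, P1 = 163, P2 = 212, P3 = 172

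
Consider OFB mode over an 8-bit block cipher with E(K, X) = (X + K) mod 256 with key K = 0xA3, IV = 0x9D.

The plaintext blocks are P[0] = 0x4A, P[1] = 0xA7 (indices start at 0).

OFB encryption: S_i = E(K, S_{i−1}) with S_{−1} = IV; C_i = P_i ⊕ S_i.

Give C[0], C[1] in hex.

C[0] = 0x0A, C[1] = 0x44

C[0]: S = E(K, 0x9D) = 0x40; 0x4A ⊕ 0x40 = 0x0A.
C[1]: S = E(K, 0x40) = 0xE3; 0xA7 ⊕ 0xE3 = 0x44.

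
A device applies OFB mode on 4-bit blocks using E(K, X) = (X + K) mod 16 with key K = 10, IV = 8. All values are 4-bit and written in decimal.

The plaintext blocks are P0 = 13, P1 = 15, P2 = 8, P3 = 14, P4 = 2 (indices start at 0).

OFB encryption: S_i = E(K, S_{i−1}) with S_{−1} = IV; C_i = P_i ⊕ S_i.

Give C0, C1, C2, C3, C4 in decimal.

C0: S = E(K, 8) = 2; 13 ⊕ 2 = 15.
C1: S = E(K, 2) = 12; 15 ⊕ 12 = 3.
C2: S = E(K, 12) = 6; 8 ⊕ 6 = 14.
C3: S = E(K, 6) = 0; 14 ⊕ 0 = 14.
C4: S = E(K, 0) = 10; 2 ⊕ 10 = 8.

C0 = 15, C1 = 3, C2 = 14, C3 = 14, C4 = 8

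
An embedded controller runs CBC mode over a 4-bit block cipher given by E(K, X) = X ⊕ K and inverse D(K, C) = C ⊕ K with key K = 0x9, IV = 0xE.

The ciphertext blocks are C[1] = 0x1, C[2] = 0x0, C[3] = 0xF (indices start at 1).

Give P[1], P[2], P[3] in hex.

CBC decryption: P_i = D(K, C_i) ⊕ C_{i−1}, with C_{0} = IV.
P[1]: D(K, 0x1) = 0x8; 0x8 ⊕ 0xE = 0x6.
P[2]: D(K, 0x0) = 0x9; 0x9 ⊕ 0x1 = 0x8.
P[3]: D(K, 0xF) = 0x6; 0x6 ⊕ 0x0 = 0x6.

P[1] = 0x6, P[2] = 0x8, P[3] = 0x6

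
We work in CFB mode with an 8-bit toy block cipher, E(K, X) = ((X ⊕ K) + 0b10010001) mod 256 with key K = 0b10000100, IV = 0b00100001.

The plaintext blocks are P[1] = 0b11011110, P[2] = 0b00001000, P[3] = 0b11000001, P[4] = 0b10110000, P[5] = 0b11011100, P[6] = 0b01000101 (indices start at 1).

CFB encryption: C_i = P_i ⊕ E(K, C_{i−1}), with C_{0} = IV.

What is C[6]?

C[1]: E(K, 0b00100001) = 0b00110110; 0b11011110 ⊕ 0b00110110 = 0b11101000.
C[2]: E(K, 0b11101000) = 0b11111101; 0b00001000 ⊕ 0b11111101 = 0b11110101.
C[3]: E(K, 0b11110101) = 0b00000010; 0b11000001 ⊕ 0b00000010 = 0b11000011.
C[4]: E(K, 0b11000011) = 0b11011000; 0b10110000 ⊕ 0b11011000 = 0b01101000.
C[5]: E(K, 0b01101000) = 0b01111101; 0b11011100 ⊕ 0b01111101 = 0b10100001.
C[6]: E(K, 0b10100001) = 0b10110110; 0b01000101 ⊕ 0b10110110 = 0b11110011.

C[6] = 0b11110011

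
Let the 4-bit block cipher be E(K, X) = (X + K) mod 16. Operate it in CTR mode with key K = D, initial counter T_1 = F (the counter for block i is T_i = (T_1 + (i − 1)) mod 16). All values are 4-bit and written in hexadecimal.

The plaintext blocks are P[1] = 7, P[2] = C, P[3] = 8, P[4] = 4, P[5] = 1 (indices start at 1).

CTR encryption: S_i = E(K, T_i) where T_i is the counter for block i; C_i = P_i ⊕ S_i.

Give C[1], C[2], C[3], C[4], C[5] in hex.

C[1] = B, C[2] = 1, C[3] = 6, C[4] = B, C[5] = 1

C[1]: T = F, S = E(K, T) = C; 7 ⊕ C = B.
C[2]: T = 0, S = E(K, T) = D; C ⊕ D = 1.
C[3]: T = 1, S = E(K, T) = E; 8 ⊕ E = 6.
C[4]: T = 2, S = E(K, T) = F; 4 ⊕ F = B.
C[5]: T = 3, S = E(K, T) = 0; 1 ⊕ 0 = 1.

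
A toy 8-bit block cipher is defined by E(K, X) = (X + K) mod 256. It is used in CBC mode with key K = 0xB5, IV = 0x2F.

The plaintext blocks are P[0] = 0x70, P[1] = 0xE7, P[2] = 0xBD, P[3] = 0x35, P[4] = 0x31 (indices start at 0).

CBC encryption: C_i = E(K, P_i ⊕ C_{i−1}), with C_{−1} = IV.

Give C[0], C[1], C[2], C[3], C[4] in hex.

C[0] = 0x14, C[1] = 0xA8, C[2] = 0xCA, C[3] = 0xB4, C[4] = 0x3A

C[0]: P[0] ⊕ 0x2F = 0x5F; E(K, 0x5F) = 0x14.
C[1]: P[1] ⊕ 0x14 = 0xF3; E(K, 0xF3) = 0xA8.
C[2]: P[2] ⊕ 0xA8 = 0x15; E(K, 0x15) = 0xCA.
C[3]: P[3] ⊕ 0xCA = 0xFF; E(K, 0xFF) = 0xB4.
C[4]: P[4] ⊕ 0xB4 = 0x85; E(K, 0x85) = 0x3A.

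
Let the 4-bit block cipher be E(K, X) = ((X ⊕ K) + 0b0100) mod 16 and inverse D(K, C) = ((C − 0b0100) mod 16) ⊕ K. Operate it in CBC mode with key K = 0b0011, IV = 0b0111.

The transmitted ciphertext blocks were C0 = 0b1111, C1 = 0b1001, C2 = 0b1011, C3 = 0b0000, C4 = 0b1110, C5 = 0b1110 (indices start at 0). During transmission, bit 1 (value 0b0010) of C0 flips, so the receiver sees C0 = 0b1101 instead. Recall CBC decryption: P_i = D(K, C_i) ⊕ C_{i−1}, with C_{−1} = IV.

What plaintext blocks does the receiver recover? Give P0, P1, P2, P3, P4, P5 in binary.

P0 = 0b1101, P1 = 0b1011, P2 = 0b1101, P3 = 0b0100, P4 = 0b1001, P5 = 0b0111

Only C0 changed, to 0b1101. In CBC, a change in C_i garbles P_i and flips the same bit in P_{i+1}. Decrypting the received ciphertext:
P0: D(K, 0b1101) = 0b1010; 0b1010 ⊕ 0b0111 = 0b1101.
P1: D(K, 0b1001) = 0b0110; 0b0110 ⊕ 0b1101 = 0b1011.
P2: D(K, 0b1011) = 0b0100; 0b0100 ⊕ 0b1001 = 0b1101.
P3: D(K, 0b0000) = 0b1111; 0b1111 ⊕ 0b1011 = 0b0100.
P4: D(K, 0b1110) = 0b1001; 0b1001 ⊕ 0b0000 = 0b1001.
P5: D(K, 0b1110) = 0b1001; 0b1001 ⊕ 0b1110 = 0b0111.
Blocks that differ from the original plaintext: P0, P1.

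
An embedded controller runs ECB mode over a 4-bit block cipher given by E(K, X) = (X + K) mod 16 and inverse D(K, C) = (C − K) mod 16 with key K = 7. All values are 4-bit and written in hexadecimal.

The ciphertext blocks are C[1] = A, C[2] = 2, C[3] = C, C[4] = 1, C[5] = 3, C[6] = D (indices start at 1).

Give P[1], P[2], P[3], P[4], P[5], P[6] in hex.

ECB decryption: P_i = D(K, C_i).
P[1]: D(K, A) = 3.
P[2]: D(K, 2) = B.
P[3]: D(K, C) = 5.
P[4]: D(K, 1) = A.
P[5]: D(K, 3) = C.
P[6]: D(K, D) = 6.

P[1] = 3, P[2] = B, P[3] = 5, P[4] = A, P[5] = C, P[6] = 6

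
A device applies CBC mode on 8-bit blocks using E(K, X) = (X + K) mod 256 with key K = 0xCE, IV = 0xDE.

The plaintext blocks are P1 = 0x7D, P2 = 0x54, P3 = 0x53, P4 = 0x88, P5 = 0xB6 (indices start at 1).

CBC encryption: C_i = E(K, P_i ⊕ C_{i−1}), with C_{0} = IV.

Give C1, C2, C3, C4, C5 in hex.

C1 = 0x71, C2 = 0xF3, C3 = 0x6E, C4 = 0xB4, C5 = 0xD0

C1: P1 ⊕ 0xDE = 0xA3; E(K, 0xA3) = 0x71.
C2: P2 ⊕ 0x71 = 0x25; E(K, 0x25) = 0xF3.
C3: P3 ⊕ 0xF3 = 0xA0; E(K, 0xA0) = 0x6E.
C4: P4 ⊕ 0x6E = 0xE6; E(K, 0xE6) = 0xB4.
C5: P5 ⊕ 0xB4 = 0x02; E(K, 0x02) = 0xD0.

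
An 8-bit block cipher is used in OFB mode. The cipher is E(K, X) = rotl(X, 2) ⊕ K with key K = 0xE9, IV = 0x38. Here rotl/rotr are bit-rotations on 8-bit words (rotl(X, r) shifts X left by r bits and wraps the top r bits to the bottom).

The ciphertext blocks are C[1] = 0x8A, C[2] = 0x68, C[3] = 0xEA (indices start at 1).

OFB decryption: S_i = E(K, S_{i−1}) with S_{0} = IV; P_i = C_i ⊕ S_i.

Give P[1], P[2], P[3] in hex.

P[1]: S = E(K, 0x38) = 0x09; 0x8A ⊕ 0x09 = 0x83.
P[2]: S = E(K, 0x09) = 0xCD; 0x68 ⊕ 0xCD = 0xA5.
P[3]: S = E(K, 0xCD) = 0xDE; 0xEA ⊕ 0xDE = 0x34.

P[1] = 0x83, P[2] = 0xA5, P[3] = 0x34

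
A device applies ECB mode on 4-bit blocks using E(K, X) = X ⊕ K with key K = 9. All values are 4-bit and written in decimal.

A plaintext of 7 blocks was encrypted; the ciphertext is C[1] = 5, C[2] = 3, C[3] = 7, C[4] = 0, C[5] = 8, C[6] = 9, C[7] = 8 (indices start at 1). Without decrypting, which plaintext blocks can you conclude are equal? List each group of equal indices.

ECB encrypts each block independently with the same key, so equal ciphertext blocks imply equal plaintext blocks.
C[5] = C[7] = 8, so P[5] = P[7].

P[5] = P[7]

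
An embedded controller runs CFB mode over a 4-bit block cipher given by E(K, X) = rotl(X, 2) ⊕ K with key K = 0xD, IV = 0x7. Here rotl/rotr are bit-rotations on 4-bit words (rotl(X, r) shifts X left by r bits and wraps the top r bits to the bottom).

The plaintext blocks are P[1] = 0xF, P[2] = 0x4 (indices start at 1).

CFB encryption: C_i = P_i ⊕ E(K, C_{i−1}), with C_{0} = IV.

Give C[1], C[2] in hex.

C[1]: E(K, 0x7) = 0x0; 0xF ⊕ 0x0 = 0xF.
C[2]: E(K, 0xF) = 0x2; 0x4 ⊕ 0x2 = 0x6.

C[1] = 0xF, C[2] = 0x6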